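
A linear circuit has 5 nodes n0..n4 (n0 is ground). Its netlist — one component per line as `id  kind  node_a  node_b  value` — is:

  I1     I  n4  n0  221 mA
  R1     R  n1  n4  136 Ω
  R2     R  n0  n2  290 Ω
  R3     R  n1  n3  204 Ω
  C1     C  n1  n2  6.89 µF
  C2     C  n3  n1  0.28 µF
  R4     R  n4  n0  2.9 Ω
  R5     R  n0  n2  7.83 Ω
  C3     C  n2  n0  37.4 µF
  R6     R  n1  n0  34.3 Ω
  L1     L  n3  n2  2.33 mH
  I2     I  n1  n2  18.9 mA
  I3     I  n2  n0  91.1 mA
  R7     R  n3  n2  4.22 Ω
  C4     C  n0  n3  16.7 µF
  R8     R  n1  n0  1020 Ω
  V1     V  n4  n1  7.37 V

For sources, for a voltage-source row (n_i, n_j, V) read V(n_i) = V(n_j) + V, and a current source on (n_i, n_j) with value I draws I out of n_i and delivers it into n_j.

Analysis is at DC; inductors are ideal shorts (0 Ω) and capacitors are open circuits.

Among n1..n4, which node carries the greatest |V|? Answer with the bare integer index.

MNA unknowns: 4 node voltages V₁..V_4 plus 2 source currents (L1, V1)
I1: z[4]−=0.221, z[0]+=0.221
R1: Y=0.007353 on G[1,4]
R2: Y=0.003448 on G[0,2]
R3: Y=0.004902 on G[1,3]
C1: Y=0.000 on G[1,2]
C2: Y=0.000 on G[3,1]
R4: Y=0.3448 on G[4,0]
R5: Y=0.1277 on G[0,2]
C3: Y=0.000 on G[2,0]
R6: Y=0.02915 on G[1,0]
L1: row V3−V2=0, i_L1 at 3,2
I2: z[1]−=0.0189, z[2]+=0.0189
I3: z[2]−=0.0911, z[0]+=0.0911
R7: Y=0.2370 on G[3,2]
C4: Y=0.000 on G[0,3]
R8: Y=0.0009804 on G[1,0]
V1: row V4−V1=7.37, i_V1 at 4,1
solve → V1=-7.332, V2=-0.7948, V3=-0.7948, V4=0.03798
aux → i_L1=-0.03205, i_V1=-0.2883

1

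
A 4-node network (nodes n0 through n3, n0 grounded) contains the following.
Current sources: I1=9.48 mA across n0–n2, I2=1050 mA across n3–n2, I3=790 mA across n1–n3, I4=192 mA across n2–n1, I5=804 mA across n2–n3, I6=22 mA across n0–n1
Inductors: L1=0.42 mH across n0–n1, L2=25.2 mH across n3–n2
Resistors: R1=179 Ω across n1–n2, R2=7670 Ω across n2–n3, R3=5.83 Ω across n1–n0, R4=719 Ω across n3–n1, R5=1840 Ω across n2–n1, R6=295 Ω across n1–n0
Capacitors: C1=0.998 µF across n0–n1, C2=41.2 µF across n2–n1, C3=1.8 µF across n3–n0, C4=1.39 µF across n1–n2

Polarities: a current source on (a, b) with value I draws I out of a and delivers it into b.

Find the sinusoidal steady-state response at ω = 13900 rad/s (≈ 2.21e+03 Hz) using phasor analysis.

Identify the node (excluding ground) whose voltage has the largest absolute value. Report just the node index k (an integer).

Element admittances at ω=13900 rad/s:
  I1: injects 0.00948 A into n2 (from n0)
  Y(L1) = 0.000-0.1713j S between n0,n1
  Y(R1) = 0.005587+0.000j S between n1,n2
  I2: injects 1.05 A into n2 (from n3)
  I3: injects 0.79 A into n3 (from n1)
  Y(C1) = 0.000+0.01387j S between n0,n1
  Y(C2) = 0.000+0.5727j S between n2,n1
  I4: injects 0.192 A into n1 (from n2)
  Y(C3) = 0.000+0.02502j S between n3,n0
  Y(R2) = 0.0001304+0.000j S between n2,n3
  Y(R3) = 0.1715+0.000j S between n1,n0
  Y(R4) = 0.001391+0.000j S between n3,n1
  Y(C4) = 0.000+0.01932j S between n1,n2
  Y(L2) = 0.000-0.002855j S between n3,n2
  I5: injects 0.804 A into n3 (from n2)
  Y(R5) = 0.0005435+0.000j S between n2,n1
  Y(R6) = 0.003390+0.000j S between n1,n0
  I6: injects 0.022 A into n1 (from n0)
Assemble and solve the 3×3 MNA system:
  V(n1)=-1.679-1.762j  V(n2)=-1.701-1.762j  V(n3)=1.751-24.08j

3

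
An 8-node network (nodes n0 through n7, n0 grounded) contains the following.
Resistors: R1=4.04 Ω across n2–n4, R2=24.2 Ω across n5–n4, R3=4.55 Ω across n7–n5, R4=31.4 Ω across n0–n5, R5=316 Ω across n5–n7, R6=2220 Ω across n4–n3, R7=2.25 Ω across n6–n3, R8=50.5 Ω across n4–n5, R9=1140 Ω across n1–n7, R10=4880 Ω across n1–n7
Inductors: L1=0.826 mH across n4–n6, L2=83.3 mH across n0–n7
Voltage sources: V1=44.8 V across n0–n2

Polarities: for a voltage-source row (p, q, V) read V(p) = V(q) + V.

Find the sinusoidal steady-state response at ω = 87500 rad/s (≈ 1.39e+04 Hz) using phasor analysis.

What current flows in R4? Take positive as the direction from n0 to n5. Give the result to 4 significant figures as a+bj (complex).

0.8649+0.001467j A

MNA unknowns: 7 node voltages V₁..V_7 plus 1 source current (V1)
R1: Y=0.2475+0.000j on G[2,4]
L1: Y=0.000-0.01384j on G[4,6]
L2: Y=0.000-0.0001372j on G[0,7]
R2: Y=0.04132+0.000j on G[5,4]
R3: Y=0.2198+0.000j on G[7,5]
R4: Y=0.03185+0.000j on G[0,5]
R5: Y=0.003165+0.000j on G[5,7]
R6: Y=0.0004505+0.000j on G[4,3]
R7: Y=0.4444+0.000j on G[6,3]
R8: Y=0.01980+0.000j on G[4,5]
R9: Y=0.0008772+0.000j on G[1,7]
R10: Y=0.0002049+0.000j on G[1,7]
V1: row V0−V2=44.8, i_V1 at 0,2
solve → V1=-27.16-0.06279j, V2=-44.80+0.000j, V3=-41.31-0.009124j, V4=-41.31-0.009124j, V5=-27.16-0.04607j, V6=-41.31-0.009124j, V7=-27.16-0.06279j
aux → i_V1=-0.8649+0.002259j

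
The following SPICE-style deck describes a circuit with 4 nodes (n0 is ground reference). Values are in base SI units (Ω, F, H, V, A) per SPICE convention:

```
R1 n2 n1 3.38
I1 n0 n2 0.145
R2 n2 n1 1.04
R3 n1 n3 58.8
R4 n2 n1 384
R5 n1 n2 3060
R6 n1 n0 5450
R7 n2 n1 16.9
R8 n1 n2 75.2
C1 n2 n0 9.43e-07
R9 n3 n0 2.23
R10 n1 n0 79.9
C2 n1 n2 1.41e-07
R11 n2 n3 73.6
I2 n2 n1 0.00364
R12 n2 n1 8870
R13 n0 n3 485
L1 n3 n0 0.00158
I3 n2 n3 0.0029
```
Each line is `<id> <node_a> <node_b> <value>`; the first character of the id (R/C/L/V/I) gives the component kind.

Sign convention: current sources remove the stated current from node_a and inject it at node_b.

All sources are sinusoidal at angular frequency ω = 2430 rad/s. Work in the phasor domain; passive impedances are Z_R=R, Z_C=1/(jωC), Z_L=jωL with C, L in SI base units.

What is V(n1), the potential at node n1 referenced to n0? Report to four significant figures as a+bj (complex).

3.378-0.1196j V

Element admittances at ω=2430 rad/s:
  Y(R1) = 0.2959+0.000j S between n2,n1
  I1: injects 0.145 A into n2 (from n0)
  Y(R2) = 0.9615+0.000j S between n2,n1
  Y(R3) = 0.01701+0.000j S between n1,n3
  Y(R4) = 0.002604+0.000j S between n2,n1
  Y(R5) = 0.0003268+0.000j S between n1,n2
  Y(R6) = 0.0001835+0.000j S between n1,n0
  Y(R7) = 0.05917+0.000j S between n2,n1
  Y(R8) = 0.01330+0.000j S between n1,n2
  Y(C1) = 0.000+0.002291j S between n2,n0
  Y(R9) = 0.4484+0.000j S between n3,n0
  Y(R10) = 0.01252+0.000j S between n1,n0
  Y(C2) = 0.000+0.0003426j S between n1,n2
  Y(R11) = 0.01359+0.000j S between n2,n3
  I2: injects 0.00364 A into n1 (from n2)
  Y(R12) = 0.0001127+0.000j S between n2,n1
  Y(R13) = 0.002062+0.000j S between n0,n3
  Y(L1) = 0.000-0.2605j S between n3,n0
  I3: injects 0.0029 A into n3 (from n2)
Assemble and solve the 3×3 MNA system:
  V(n1)=3.378-0.1196j  V(n2)=3.448-0.1234j  V(n3)=0.1755+0.08732j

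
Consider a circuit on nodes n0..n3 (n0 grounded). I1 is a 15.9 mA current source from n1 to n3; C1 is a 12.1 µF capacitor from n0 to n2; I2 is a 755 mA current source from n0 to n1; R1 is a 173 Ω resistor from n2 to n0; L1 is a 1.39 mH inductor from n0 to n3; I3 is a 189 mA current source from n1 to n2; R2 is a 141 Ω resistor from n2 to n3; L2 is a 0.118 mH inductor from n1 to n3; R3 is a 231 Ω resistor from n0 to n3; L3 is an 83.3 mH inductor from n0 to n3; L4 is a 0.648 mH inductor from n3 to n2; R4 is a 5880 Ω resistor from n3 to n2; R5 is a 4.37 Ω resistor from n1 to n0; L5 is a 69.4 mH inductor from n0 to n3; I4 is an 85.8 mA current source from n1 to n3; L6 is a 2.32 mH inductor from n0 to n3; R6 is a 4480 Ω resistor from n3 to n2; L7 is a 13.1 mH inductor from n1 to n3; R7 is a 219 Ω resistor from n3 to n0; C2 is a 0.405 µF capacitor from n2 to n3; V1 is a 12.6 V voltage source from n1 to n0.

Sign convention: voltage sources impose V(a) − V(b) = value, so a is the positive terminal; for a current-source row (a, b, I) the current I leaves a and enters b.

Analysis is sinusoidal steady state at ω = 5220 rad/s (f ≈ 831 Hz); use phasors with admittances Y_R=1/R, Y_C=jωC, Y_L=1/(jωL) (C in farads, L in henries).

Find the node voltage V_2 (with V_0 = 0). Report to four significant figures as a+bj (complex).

Apply KCL at each of the 3 non-ground nodes and solve the resulting linear system.
Node n1: branches {I1, I2, I3, L2, R5, I4, L7, V1} → V_1 = 12.60+0.000j
Node n2: branches {C1, R1, I3, R2, L4, R4, R6, C2} → V_2 = 14.78+0.4345j
Node n3: branches {I1, L1, R2, L2, R3, L3, L4, R4, L5, I4, L6, R6, L7, R7, C2} → V_3 = 11.58+0.06962j
Source currents: i(V1)=-2.305+1.674j

14.78+0.4345j V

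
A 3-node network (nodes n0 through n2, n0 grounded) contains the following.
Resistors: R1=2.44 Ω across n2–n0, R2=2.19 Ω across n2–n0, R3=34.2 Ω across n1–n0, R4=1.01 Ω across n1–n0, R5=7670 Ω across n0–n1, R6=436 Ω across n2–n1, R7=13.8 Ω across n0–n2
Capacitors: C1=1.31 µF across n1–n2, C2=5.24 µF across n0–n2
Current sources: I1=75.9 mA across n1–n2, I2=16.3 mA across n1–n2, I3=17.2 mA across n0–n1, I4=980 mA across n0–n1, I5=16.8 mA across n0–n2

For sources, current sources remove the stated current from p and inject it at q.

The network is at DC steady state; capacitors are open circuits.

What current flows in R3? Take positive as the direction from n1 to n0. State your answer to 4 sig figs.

Element admittances at DC:
  Y(R1) = 0.4098 S between n2,n0
  Y(R2) = 0.4566 S between n2,n0
  Y(R3) = 0.02924 S between n1,n0
  Y(C1) = 0.000 S between n1,n2
  Y(R4) = 0.9901 S between n1,n0
  I1: injects 0.0759 A into n2 (from n1)
  I2: injects 0.0163 A into n2 (from n1)
  Y(R5) = 0.0001304 S between n0,n1
  Y(C2) = 0.000 S between n0,n2
  I3: injects 0.0172 A into n1 (from n0)
  I4: injects 0.98 A into n1 (from n0)
  Y(R6) = 0.002294 S between n2,n1
  Y(R7) = 0.07246 S between n0,n2
  I5: injects 0.0168 A into n2 (from n0)
Assemble and solve the 2×2 MNA system:
  V(n1)=0.8860  V(n2)=0.1180

0.02591 A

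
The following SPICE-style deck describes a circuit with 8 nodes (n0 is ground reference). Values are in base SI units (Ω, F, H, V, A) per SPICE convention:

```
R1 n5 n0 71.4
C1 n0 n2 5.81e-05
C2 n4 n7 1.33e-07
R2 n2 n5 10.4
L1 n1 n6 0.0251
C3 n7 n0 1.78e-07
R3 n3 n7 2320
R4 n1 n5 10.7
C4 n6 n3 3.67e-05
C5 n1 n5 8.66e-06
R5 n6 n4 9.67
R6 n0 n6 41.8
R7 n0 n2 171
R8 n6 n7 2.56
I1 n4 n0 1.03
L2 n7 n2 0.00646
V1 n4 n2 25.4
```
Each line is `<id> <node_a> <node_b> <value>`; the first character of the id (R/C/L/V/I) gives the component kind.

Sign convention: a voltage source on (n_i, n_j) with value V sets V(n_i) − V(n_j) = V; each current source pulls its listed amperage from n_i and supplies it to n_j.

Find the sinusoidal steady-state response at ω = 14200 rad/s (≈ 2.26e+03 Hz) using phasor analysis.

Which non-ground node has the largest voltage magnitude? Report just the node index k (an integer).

Apply KCL at each of the 7 non-ground nodes and solve the resulting linear system.
Node n1: branches {L1, R4, C5} → V_1 = -0.3728+0.7992j
Node n2: branches {C1, R2, R7, L2, V1} → V_2 = -0.1908+1.824j
Node n3: branches {R3, C4} → V_3 = 20.35+3.363j
Node n4: branches {C2, R5, I1, V1} → V_4 = 25.21+1.824j
Node n5: branches {R1, R2, R4, C5} → V_5 = -0.1012+1.064j
Node n6: branches {L1, C4, R5, R6, R8} → V_6 = 20.35+3.363j
Node n7: branches {C2, C3, R3, R8, L2} → V_7 = 20.33+3.828j
Source currents: i(V1)=-1.536+0.1500j

4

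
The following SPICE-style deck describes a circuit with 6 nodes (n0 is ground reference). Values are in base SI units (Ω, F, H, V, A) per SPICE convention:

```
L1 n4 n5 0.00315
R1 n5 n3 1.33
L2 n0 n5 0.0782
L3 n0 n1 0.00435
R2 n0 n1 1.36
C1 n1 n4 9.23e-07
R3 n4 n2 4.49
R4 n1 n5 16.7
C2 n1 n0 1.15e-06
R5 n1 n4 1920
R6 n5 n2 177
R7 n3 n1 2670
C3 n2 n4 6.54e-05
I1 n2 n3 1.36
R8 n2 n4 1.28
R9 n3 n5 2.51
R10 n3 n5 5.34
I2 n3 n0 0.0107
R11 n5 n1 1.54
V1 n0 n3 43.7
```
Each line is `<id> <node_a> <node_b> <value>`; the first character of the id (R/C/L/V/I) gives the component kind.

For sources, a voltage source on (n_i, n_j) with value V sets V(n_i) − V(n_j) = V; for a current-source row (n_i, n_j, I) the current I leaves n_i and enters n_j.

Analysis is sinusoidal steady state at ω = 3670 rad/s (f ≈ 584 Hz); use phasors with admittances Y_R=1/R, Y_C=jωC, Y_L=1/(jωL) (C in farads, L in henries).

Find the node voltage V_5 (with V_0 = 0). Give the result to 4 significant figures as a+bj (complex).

-35.21-0.3405j V

MNA unknowns: 5 node voltages V₁..V_5 plus 1 source current (V1)
L1: Y=0.000-0.08650j on G[4,5]
R1: Y=0.7519+0.000j on G[5,3]
L2: Y=0.000-0.003484j on G[0,5]
L3: Y=0.000-0.06264j on G[0,1]
R2: Y=0.7353+0.000j on G[0,1]
C1: Y=0.000+0.003387j on G[1,4]
R3: Y=0.2227+0.000j on G[4,2]
R4: Y=0.05988+0.000j on G[1,5]
C2: Y=0.000+0.004221j on G[1,0]
R5: Y=0.0005208+0.000j on G[1,4]
R6: Y=0.005650+0.000j on G[5,2]
R7: Y=0.0003745+0.000j on G[3,1]
C3: Y=0.000+0.2400j on G[2,4]
I1: z[2]−=1.36, z[3]+=1.36
R8: Y=0.7812+0.000j on G[2,4]
R9: Y=0.3984+0.000j on G[3,5]
R10: Y=0.1873+0.000j on G[3,5]
I2: z[3]−=0.0107, z[0]+=0.0107
R11: Y=0.6494+0.000j on G[5,1]
V1: row V0−V3=43.7, i_V1 at 0,3
solve → V1=-17.23-0.9159j, V2=-38.35-15.96j, V3=-43.70+0.000j, V4=-37.10-16.34j, V5=-35.21-0.3405j
aux → i_V1=-12.71+0.4558j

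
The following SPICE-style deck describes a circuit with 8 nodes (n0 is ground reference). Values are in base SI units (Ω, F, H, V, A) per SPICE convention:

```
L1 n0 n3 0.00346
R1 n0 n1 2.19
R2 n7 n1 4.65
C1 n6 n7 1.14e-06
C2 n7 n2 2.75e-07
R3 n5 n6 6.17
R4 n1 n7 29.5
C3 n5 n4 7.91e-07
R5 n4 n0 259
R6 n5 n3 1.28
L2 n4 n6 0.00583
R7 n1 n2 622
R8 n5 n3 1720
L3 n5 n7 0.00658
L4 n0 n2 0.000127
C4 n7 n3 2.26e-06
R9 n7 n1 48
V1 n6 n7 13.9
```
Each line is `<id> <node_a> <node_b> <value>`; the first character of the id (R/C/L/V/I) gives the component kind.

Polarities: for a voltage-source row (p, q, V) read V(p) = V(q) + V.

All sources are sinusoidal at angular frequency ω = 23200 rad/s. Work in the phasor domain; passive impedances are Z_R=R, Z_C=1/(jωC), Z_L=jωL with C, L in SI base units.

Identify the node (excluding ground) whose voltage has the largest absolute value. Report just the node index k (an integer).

Apply KCL at each of the 7 non-ground nodes and solve the resulting linear system.
Node n1: branches {R1, R2, R4, R7, R9} → V_1 = -0.02067+0.3386j
Node n2: branches {C2, R7, L4} → V_2 = -0.0006513-0.01760j
Node n3: branches {L1, R6, R8, C4} → V_3 = 12.60-2.444j
Node n4: branches {C3, R5, L2} → V_4 = 11.88+0.5605j
Node n5: branches {R3, C3, R6, R8, L3} → V_5 = 12.79-1.796j
Node n6: branches {C1, R3, L2, V1} → V_6 = 13.84+0.9138j
Node n7: branches {R2, C1, C2, R4, L3, C4, R9, V1} → V_7 = -0.05576+0.9138j
Source currents: i(V1)=-0.1737-0.7923j

6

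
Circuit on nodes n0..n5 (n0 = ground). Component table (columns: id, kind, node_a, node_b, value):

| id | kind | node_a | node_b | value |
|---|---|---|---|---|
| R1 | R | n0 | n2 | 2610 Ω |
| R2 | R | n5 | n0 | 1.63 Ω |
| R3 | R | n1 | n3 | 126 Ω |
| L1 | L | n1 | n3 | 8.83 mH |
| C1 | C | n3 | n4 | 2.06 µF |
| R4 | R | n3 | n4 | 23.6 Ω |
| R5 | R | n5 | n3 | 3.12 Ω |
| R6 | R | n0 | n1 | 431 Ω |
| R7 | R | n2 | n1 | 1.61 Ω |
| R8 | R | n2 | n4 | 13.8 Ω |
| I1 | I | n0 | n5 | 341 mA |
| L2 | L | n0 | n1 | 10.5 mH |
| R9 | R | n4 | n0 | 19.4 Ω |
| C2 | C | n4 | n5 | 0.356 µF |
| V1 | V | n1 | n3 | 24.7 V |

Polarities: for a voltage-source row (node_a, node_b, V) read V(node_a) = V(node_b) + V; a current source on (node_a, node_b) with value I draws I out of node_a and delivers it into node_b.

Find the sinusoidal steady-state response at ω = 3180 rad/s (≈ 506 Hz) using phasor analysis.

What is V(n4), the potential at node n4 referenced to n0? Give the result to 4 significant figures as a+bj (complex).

Apply KCL at each of the 5 non-ground nodes and solve the resulting linear system.
Node n1: branches {R3, L1, R6, R7, L2, V1} → V_1 = 22.48+2.794j
Node n2: branches {R1, R7, R8} → V_2 = 21.02+2.644j
Node n3: branches {R3, L1, C1, R4, R5, V1} → V_3 = -2.216+2.794j
Node n4: branches {C1, R4, R8, R9, C2} → V_4 = 8.535+1.379j
Node n5: branches {R2, R5, I1, C2} → V_5 = -0.3958+0.9695j
Source currents: i(V1)=-1.244+1.454j

8.535+1.379j V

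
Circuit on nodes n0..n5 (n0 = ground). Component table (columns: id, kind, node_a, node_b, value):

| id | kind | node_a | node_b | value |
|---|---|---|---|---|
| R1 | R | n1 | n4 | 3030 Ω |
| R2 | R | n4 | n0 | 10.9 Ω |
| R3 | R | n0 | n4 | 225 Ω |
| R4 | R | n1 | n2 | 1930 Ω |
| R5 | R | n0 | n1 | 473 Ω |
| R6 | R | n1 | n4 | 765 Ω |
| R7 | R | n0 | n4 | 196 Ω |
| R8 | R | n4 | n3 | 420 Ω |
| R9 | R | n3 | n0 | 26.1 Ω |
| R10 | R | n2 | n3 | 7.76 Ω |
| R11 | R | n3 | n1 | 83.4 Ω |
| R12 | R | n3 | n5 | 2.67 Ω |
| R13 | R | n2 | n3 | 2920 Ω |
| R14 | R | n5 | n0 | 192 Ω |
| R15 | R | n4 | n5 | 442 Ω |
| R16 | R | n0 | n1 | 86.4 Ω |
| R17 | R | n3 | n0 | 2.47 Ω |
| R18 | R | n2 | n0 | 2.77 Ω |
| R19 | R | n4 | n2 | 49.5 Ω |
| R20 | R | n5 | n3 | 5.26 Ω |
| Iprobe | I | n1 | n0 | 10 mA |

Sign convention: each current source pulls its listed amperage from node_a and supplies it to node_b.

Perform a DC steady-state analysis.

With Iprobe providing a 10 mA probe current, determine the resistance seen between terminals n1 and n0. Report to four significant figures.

Element admittances at DC:
  Y(R1) = 0.0003300 S between n1,n4
  Y(R2) = 0.09174 S between n4,n0
  Y(R3) = 0.004444 S between n0,n4
  Y(R4) = 0.0005181 S between n1,n2
  Y(R5) = 0.002114 S between n0,n1
  Y(R6) = 0.001307 S between n1,n4
  Y(R7) = 0.005102 S between n0,n4
  Y(R8) = 0.002381 S between n4,n3
  Y(R9) = 0.03831 S between n3,n0
  Y(R10) = 0.1289 S between n2,n3
  Y(R11) = 0.01199 S between n3,n1
  Y(R12) = 0.3745 S between n3,n5
  Y(R13) = 0.0003425 S between n2,n3
  Y(R14) = 0.005208 S between n5,n0
  Y(R15) = 0.002262 S between n4,n5
  Y(R16) = 0.01157 S between n0,n1
  Y(R17) = 0.4049 S between n3,n0
  Y(R18) = 0.3610 S between n2,n0
  Y(R19) = 0.02020 S between n4,n2
  Y(R20) = 0.1901 S between n5,n3
  Iprobe: injects 0.01 A into n0 (from n1)
Assemble and solve the 5×5 MNA system:
  V(n1)=-0.3631  V(n2)=-0.002585  V(n3)=-0.007931  V(n4)=-0.005347  V(n5)=-0.007848

R_eq = 36.31 Ω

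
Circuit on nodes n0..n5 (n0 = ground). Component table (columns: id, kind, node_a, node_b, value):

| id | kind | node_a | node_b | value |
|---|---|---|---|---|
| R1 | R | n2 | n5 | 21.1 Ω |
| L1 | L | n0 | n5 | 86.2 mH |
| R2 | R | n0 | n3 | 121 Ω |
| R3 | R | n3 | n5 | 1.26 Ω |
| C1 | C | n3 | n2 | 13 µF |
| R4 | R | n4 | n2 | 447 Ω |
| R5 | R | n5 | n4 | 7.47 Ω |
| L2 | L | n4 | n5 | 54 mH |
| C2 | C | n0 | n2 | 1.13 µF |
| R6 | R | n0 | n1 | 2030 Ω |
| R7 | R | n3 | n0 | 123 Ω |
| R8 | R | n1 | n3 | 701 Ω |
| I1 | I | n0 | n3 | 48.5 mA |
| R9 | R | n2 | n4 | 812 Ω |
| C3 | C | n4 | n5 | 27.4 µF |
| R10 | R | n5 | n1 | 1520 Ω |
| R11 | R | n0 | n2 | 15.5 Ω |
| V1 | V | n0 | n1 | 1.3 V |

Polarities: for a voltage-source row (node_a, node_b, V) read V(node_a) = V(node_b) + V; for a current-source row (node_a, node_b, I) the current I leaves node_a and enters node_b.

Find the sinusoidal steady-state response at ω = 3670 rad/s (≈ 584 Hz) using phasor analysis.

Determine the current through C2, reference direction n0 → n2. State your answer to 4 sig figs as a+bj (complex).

0.0002697-0.001976j A

MNA unknowns: 5 node voltages V₁..V_5 plus 1 source current (V1)
R1: Y=0.04739+0.000j on G[2,5]
L1: Y=0.000-0.003161j on G[0,5]
R2: Y=0.008264+0.000j on G[0,3]
R3: Y=0.7937+0.000j on G[3,5]
C1: Y=0.000+0.04771j on G[3,2]
R4: Y=0.002237+0.000j on G[4,2]
R5: Y=0.1339+0.000j on G[5,4]
L2: Y=0.000-0.005046j on G[4,5]
C2: Y=0.000+0.004147j on G[0,2]
R6: Y=0.0004926+0.000j on G[0,1]
R7: Y=0.008130+0.000j on G[3,0]
R8: Y=0.001427+0.000j on G[1,3]
I1: z[0]−=0.0485, z[3]+=0.0485
R9: Y=0.001232+0.000j on G[2,4]
C3: Y=0.000+0.1006j on G[4,5]
R10: Y=0.0006579+0.000j on G[5,1]
R11: Y=0.06452+0.000j on G[0,2]
V1: row V0−V1=1.3, i_V1 at 0,1
solve → V1=-1.300+0.000j, V2=0.4766+0.06502j, V3=0.8592-0.1918j, V4=0.8318-0.1648j, V5=0.8351-0.1731j
aux → i_V1=-0.005125+0.0003875j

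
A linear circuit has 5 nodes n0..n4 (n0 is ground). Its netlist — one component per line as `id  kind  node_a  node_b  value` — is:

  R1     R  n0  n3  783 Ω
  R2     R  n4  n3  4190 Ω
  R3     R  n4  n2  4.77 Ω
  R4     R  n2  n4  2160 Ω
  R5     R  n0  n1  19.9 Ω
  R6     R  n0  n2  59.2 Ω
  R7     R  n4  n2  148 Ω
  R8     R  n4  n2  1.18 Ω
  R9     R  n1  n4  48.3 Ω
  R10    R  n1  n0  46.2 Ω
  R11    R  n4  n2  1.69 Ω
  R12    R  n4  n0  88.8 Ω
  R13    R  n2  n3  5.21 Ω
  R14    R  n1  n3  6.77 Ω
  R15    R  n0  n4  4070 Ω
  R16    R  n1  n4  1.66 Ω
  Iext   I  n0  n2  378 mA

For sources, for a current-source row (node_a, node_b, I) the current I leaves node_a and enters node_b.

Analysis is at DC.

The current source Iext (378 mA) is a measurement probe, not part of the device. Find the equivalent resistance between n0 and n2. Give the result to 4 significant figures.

R_eq = 10.85 Ω

Element admittances at DC:
  Y(R1) = 0.001277 S between n0,n3
  Y(R2) = 0.0002387 S between n4,n3
  Y(R3) = 0.2096 S between n4,n2
  Y(R4) = 0.0004630 S between n2,n4
  Y(R5) = 0.05025 S between n0,n1
  Y(R6) = 0.01689 S between n0,n2
  Y(R7) = 0.006757 S between n4,n2
  Y(R8) = 0.8475 S between n4,n2
  Y(R9) = 0.02070 S between n1,n4
  Y(R10) = 0.02165 S between n1,n0
  Y(R11) = 0.5917 S between n4,n2
  Y(R12) = 0.01126 S between n4,n0
  Y(R13) = 0.1919 S between n2,n3
  Y(R14) = 0.1477 S between n1,n3
  Y(R15) = 0.0002457 S between n0,n4
  Y(R16) = 0.6024 S between n1,n4
  Iext: injects 0.378 A into n2 (from n0)
Assemble and solve the 4×4 MNA system:
  V(n1)=3.594  V(n2)=4.103  V(n3)=3.867  V(n4)=3.944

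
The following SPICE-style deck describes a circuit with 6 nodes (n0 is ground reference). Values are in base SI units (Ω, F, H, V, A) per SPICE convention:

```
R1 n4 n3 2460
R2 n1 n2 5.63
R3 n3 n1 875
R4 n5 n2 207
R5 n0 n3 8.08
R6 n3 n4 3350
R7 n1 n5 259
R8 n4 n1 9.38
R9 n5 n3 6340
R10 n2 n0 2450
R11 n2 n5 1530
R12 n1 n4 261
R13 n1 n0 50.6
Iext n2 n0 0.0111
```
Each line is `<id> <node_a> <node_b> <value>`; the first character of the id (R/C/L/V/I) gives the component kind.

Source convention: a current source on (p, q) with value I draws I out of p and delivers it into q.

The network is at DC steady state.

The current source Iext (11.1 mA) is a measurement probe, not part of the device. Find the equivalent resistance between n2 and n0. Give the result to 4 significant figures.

R_eq = 50.47 Ω

MNA unknowns: 5 node voltages V₁..V_5
R1: Y=0.0004065 on G[4,3]
R2: Y=0.1776 on G[1,2]
R3: Y=0.001143 on G[3,1]
R4: Y=0.004831 on G[5,2]
R5: Y=0.1238 on G[0,3]
R6: Y=0.0002985 on G[3,4]
R7: Y=0.003861 on G[1,5]
R8: Y=0.1066 on G[4,1]
R9: Y=0.0001577 on G[5,3]
R10: Y=0.0004082 on G[2,0]
R11: Y=0.0006536 on G[2,5]
R12: Y=0.003831 on G[1,4]
R13: Y=0.01976 on G[1,0]
Iext: z[2]−=0.0111, z[0]+=0.0111
solve → V1=-0.5001, V2=-0.5602, V3=-0.007990, V4=-0.4969, V5=-0.5266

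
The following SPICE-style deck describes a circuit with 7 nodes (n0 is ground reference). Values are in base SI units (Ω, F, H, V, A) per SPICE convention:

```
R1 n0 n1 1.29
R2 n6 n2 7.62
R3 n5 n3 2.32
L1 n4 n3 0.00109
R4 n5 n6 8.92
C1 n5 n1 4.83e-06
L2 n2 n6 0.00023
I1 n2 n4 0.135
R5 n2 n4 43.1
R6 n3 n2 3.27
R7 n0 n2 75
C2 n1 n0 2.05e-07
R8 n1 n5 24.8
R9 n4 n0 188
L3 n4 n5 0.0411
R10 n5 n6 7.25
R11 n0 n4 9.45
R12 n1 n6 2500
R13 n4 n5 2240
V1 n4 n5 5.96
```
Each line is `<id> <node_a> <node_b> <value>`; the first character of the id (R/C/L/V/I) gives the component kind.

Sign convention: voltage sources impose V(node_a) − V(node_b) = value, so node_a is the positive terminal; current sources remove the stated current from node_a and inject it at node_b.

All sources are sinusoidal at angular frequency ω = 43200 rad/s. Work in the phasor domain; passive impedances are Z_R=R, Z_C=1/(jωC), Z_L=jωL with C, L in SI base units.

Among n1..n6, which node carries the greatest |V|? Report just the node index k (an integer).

4

Element admittances at ω=43200 rad/s:
  Y(R1) = 0.7752+0.000j S between n0,n1
  Y(R2) = 0.1312+0.000j S between n6,n2
  Y(R3) = 0.4310+0.000j S between n5,n3
  Y(L1) = 0.000-0.02124j S between n4,n3
  Y(R4) = 0.1121+0.000j S between n5,n6
  Y(C1) = 0.000+0.2087j S between n5,n1
  Y(L2) = 0.000-0.1006j S between n2,n6
  I1: injects 0.135 A into n4 (from n2)
  Y(R5) = 0.02320+0.000j S between n2,n4
  Y(R6) = 0.3058+0.000j S between n3,n2
  Y(R7) = 0.01333+0.000j S between n0,n2
  Y(C2) = 0.000+0.008856j S between n1,n0
  Y(R8) = 0.04032+0.000j S between n1,n5
  Y(R9) = 0.005319+0.000j S between n4,n0
  Y(L3) = 0.000-0.0005632j S between n4,n5
  Y(R10) = 0.1379+0.000j S between n5,n6
  Y(R11) = 0.1058+0.000j S between n0,n4
  Y(R12) = 0.0004000+0.000j S between n1,n6
  Y(R13) = 0.0004464+0.000j S between n4,n5
  V1: constraint V(n4)−V(n5) = 5.96
Assemble and solve the 7×7 MNA system:
  V(n1)=-0.5624-0.2441j  V(n2)=-1.724+1.365j  V(n3)=-1.790+1.323j  V(n4)=4.110+1.584j  V(n5)=-1.850+1.584j  V(n6)=-1.835+1.477j
  i(V1)=-0.4654-0.05244j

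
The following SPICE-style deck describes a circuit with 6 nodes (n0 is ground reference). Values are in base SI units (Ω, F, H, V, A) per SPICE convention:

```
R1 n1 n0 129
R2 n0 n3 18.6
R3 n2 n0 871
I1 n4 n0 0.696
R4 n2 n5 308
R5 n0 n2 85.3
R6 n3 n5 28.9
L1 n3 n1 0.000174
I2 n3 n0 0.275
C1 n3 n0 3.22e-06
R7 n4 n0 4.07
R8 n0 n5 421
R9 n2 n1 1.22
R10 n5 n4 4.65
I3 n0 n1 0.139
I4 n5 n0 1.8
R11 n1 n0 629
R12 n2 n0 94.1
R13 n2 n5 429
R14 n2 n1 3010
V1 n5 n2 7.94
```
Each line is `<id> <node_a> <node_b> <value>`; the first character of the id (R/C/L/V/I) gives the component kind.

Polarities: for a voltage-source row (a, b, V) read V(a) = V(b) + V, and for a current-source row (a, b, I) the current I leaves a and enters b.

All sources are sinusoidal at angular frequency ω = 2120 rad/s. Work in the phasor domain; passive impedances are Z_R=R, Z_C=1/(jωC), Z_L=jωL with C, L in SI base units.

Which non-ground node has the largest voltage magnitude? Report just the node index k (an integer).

MNA unknowns: 5 node voltages V₁..V_5 plus 1 source current (V1)
R1: Y=0.007752+0.000j on G[1,0]
R2: Y=0.05376+0.000j on G[0,3]
R3: Y=0.001148+0.000j on G[2,0]
I1: z[4]−=0.696, z[0]+=0.696
R4: Y=0.003247+0.000j on G[2,5]
R5: Y=0.01172+0.000j on G[0,2]
R6: Y=0.03460+0.000j on G[3,5]
L1: Y=0.000-2.711j on G[3,1]
I2: z[3]−=0.275, z[0]+=0.275
C1: Y=0.000+0.006826j on G[3,0]
R7: Y=0.2457+0.000j on G[4,0]
R8: Y=0.002375+0.000j on G[0,5]
R9: Y=0.8197+0.000j on G[2,1]
R10: Y=0.2151+0.000j on G[5,4]
I3: z[0]−=0.139, z[1]+=0.139
I4: z[5]−=1.8, z[0]+=1.8
R11: Y=0.001590+0.000j on G[1,0]
R12: Y=0.01063+0.000j on G[2,0]
R13: Y=0.002331+0.000j on G[2,5]
R14: Y=0.0003322+0.000j on G[2,1]
V1: row V5−V2=7.94, i_V1 at 5,2
solve → V1=-14.77+0.4600j, V2=-16.03+0.4047j, V3=-14.78+0.7391j, V4=-5.285+0.1889j, V5=-8.086+0.4047j
aux → i_V1=-1.454-0.03581j

2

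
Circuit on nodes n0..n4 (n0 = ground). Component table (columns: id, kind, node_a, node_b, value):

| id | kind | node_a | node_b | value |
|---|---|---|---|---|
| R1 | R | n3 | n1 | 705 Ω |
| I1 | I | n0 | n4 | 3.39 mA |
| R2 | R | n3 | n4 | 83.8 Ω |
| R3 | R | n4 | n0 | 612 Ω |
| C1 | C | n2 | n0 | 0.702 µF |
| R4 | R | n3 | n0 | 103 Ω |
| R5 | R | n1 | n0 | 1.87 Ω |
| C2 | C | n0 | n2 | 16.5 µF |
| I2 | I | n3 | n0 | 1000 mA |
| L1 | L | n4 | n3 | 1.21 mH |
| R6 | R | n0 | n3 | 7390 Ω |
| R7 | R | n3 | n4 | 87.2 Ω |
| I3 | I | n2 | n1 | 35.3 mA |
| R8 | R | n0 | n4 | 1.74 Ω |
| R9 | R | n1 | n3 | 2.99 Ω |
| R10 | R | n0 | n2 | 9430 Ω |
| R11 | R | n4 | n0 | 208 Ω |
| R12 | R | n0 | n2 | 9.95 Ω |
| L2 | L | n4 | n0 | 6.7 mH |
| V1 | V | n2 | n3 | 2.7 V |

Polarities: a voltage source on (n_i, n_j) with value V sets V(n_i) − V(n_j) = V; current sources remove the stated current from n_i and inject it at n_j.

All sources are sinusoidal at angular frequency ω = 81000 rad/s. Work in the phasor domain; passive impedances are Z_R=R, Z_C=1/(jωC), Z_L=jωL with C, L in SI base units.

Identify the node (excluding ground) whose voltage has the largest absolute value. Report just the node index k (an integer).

Apply KCL at each of the 4 non-ground nodes and solve the resulting linear system.
Node n1: branches {R1, R5, I3, R9} → V_1 = -1.032+0.09743j
Node n2: branches {C1, C2, I3, R10, R12, V1} → V_2 = -0.08037+0.2526j
Node n3: branches {R1, R2, R4, I2, L1, R6, R7, R9, V1} → V_3 = -2.780+0.2526j
Node n4: branches {I1, R2, R3, L1, R7, R8, R11, L2} → V_4 = -0.09884+0.05473j
Source currents: i(V1)=0.3247+0.08658j

3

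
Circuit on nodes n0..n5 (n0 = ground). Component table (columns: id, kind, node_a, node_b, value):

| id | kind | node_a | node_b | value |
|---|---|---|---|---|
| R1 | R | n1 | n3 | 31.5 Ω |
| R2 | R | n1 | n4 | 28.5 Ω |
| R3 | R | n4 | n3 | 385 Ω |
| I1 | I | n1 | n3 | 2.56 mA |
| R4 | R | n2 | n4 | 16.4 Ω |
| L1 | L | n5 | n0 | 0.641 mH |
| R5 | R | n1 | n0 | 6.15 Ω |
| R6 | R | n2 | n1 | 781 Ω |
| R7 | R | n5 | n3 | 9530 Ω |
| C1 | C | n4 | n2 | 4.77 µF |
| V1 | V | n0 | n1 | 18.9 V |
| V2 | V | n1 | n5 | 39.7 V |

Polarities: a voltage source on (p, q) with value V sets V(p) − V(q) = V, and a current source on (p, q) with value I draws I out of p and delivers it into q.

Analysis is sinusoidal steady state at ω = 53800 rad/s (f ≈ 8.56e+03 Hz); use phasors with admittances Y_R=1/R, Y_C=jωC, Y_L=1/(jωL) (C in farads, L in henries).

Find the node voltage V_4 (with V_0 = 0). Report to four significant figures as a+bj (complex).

-18.90+4.860e-07j V

MNA unknowns: 5 node voltages V₁..V_5 plus 2 source currents (V1, V2)
R1: Y=0.03175+0.000j on G[1,3]
R2: Y=0.03509+0.000j on G[1,4]
R3: Y=0.002597+0.000j on G[4,3]
I1: z[1]−=0.00256, z[3]+=0.00256
R4: Y=0.06098+0.000j on G[2,4]
L1: Y=0.000-0.02900j on G[5,0]
R5: Y=0.1626+0.000j on G[1,0]
R6: Y=0.001280+0.000j on G[2,1]
R7: Y=0.0001049+0.000j on G[5,3]
C1: Y=0.000+0.2566j on G[4,2]
V1: row V0−V1=18.9, i_V1 at 0,1
V2: row V1−V5=39.7, i_V2 at 1,5
solve → V1=-18.90+0.000j, V2=-18.90-1.423e-05j, V3=-18.95+3.665e-08j, V4=-18.90+4.860e-07j, V5=-58.60+0.000j
aux → i_V1=-3.073+1.699j, i_V2=-0.004161+1.699j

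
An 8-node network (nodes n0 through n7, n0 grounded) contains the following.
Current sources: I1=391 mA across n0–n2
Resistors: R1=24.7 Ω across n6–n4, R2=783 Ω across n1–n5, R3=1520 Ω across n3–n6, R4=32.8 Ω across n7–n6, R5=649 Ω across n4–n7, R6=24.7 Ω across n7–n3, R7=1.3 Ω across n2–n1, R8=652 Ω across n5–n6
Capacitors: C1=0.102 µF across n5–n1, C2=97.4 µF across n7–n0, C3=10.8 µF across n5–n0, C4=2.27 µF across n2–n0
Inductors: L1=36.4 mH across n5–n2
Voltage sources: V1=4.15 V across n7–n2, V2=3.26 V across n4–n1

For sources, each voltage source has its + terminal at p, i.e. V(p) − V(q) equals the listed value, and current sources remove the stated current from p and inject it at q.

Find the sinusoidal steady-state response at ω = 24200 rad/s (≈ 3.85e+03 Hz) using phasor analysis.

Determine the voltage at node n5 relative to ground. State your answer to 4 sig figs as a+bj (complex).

-0.02216+0.02085j V

Element admittances at ω=24200 rad/s:
  I1: injects 0.391 A into n2 (from n0)
  Y(R1) = 0.04049+0.000j S between n6,n4
  Y(R2) = 0.001277+0.000j S between n1,n5
  Y(R3) = 0.0006579+0.000j S between n3,n6
  Y(R4) = 0.03049+0.000j S between n7,n6
  Y(C1) = 0.000+0.002468j S between n5,n1
  Y(C2) = 0.000+2.357j S between n7,n0
  Y(R5) = 0.001541+0.000j S between n4,n7
  Y(L1) = 0.000-0.001135j S between n5,n2
  Y(R6) = 0.04049+0.000j S between n7,n3
  Y(C3) = 0.000+0.2614j S between n5,n0
  Y(R7) = 0.7692+0.000j S between n2,n1
  Y(R8) = 0.001534+0.000j S between n5,n6
  Y(C4) = 0.000+0.05493j S between n2,n0
  V1: constraint V(n7)−V(n2) = 4.15
  V2: constraint V(n4)−V(n1) = 3.26
Assemble and solve the 9×9 MNA system:
  V(n1)=-4.025-0.1514j  V(n2)=-4.053-0.1644j  V(n3)=0.08925-0.1642j  V(n4)=-0.7651-0.1514j  V(n5)=-0.02216+0.02085j  V(n6)=-0.3827-0.1533j  V(n7)=0.09692-0.1644j
  i(V1)=-0.4037-0.2281j  i(V2)=0.01681-9.793e-05j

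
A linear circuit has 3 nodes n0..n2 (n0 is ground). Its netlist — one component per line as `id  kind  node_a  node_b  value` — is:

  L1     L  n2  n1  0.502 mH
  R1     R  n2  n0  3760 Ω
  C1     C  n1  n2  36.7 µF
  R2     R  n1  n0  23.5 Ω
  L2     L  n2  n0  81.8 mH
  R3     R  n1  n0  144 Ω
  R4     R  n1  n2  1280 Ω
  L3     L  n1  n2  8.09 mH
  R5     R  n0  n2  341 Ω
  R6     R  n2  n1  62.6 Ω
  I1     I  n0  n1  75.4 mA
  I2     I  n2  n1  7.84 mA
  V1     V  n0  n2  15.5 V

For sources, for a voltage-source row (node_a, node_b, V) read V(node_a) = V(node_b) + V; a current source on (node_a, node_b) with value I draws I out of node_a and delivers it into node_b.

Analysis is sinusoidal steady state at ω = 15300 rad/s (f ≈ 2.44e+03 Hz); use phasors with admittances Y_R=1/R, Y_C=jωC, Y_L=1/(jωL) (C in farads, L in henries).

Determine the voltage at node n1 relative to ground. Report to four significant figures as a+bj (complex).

-15.19-1.961j V

Element admittances at ω=15300 rad/s:
  Y(L1) = 0.000-0.1302j S between n2,n1
  Y(R1) = 0.0002660+0.000j S between n2,n0
  Y(C1) = 0.000+0.5615j S between n1,n2
  Y(R2) = 0.04255+0.000j S between n1,n0
  Y(L2) = 0.000-0.0007990j S between n2,n0
  Y(R3) = 0.006944+0.000j S between n1,n0
  Y(R4) = 0.0007813+0.000j S between n1,n2
  Y(L3) = 0.000-0.008079j S between n1,n2
  Y(R5) = 0.002933+0.000j S between n0,n2
  Y(R6) = 0.01597+0.000j S between n2,n1
  I1: injects 0.0754 A into n1 (from n0)
  I2: injects 0.00784 A into n1 (from n2)
  V1: constraint V(n0)−V(n2) = 15.5
Assemble and solve the 3×3 MNA system:
  V(n1)=-15.19-1.961j  V(n2)=-15.50+0.000j
  i(V1)=-0.8770-0.08470j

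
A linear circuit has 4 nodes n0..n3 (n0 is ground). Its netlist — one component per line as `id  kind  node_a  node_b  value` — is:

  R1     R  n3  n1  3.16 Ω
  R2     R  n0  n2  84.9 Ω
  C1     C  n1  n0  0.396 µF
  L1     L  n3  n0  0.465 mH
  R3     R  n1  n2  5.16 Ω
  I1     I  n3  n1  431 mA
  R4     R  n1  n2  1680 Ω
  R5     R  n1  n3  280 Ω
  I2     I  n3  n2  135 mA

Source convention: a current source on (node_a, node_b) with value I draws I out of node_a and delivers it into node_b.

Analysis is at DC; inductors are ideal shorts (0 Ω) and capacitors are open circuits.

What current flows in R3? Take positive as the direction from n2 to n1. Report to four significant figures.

0.1082 A

Apply KCL at each of the 3 non-ground nodes and solve the resulting linear system.
Node n1: branches {R1, C1, R3, I1, R4, R5} → V_1 = 1.686
Node n2: branches {R2, R3, R4, I2} → V_2 = 2.244
Node n3: branches {R1, L1, I1, R5, I2} → V_3 = 0.000
Source currents: i(L1)=-0.02644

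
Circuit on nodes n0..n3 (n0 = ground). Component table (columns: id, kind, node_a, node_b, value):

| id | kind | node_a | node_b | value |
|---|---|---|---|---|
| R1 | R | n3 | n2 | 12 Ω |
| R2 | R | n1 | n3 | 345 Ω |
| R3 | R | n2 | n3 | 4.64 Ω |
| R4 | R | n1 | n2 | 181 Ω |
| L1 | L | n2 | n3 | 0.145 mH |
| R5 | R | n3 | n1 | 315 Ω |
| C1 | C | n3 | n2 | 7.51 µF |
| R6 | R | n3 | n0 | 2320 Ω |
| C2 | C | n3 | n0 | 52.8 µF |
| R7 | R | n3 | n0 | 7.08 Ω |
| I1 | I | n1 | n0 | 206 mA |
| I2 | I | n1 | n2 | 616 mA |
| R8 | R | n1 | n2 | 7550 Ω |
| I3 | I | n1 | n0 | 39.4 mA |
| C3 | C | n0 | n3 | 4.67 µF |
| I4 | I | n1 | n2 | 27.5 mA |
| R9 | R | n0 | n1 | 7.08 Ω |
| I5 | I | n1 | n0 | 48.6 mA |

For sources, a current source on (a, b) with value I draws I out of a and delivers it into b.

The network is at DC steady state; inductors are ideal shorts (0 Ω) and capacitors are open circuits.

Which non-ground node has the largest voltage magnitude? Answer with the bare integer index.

1

Element admittances at DC:
  Y(R1) = 0.08333 S between n3,n2
  Y(R2) = 0.002899 S between n1,n3
  Y(R3) = 0.2155 S between n2,n3
  Y(R4) = 0.005525 S between n1,n2
  L1: short n2↔n3 (DC inductor)
  Y(R5) = 0.003175 S between n3,n1
  Y(C1) = 0.000 S between n3,n2
  Y(R6) = 0.0004310 S between n3,n0
  Y(C2) = 0.000 S between n3,n0
  Y(R7) = 0.1412 S between n3,n0
  I1: injects 0.206 A into n0 (from n1)
  I2: injects 0.616 A into n2 (from n1)
  Y(R8) = 0.0001325 S between n1,n2
  I3: injects 0.0394 A into n0 (from n1)
  Y(C3) = 0.000 S between n0,n3
  I4: injects 0.0275 A into n2 (from n1)
  Y(R9) = 0.1412 S between n0,n1
  I5: injects 0.0486 A into n0 (from n1)
Assemble and solve the 4×4 MNA system:
  V(n1)=-5.841  V(n2)=3.748  V(n3)=3.748
  i(L1)=0.5893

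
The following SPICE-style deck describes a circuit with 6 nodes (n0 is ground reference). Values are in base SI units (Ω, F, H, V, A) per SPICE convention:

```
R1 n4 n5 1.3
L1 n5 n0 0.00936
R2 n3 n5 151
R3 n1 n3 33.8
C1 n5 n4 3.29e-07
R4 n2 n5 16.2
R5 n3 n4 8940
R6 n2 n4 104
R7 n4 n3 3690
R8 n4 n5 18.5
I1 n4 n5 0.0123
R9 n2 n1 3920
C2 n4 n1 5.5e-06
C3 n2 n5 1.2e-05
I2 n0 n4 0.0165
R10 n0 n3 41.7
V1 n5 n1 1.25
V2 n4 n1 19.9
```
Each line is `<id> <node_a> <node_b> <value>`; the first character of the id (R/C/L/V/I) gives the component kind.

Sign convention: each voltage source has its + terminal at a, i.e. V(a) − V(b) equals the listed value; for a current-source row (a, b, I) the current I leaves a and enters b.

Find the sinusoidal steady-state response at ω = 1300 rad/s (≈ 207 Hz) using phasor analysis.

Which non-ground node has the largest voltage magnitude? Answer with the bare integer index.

MNA unknowns: 5 node voltages V₁..V_5 plus 2 source currents (V1, V2)
R1: Y=0.7692+0.000j on G[4,5]
L1: Y=0.000-0.08218j on G[5,0]
R2: Y=0.006623+0.000j on G[3,5]
R3: Y=0.02959+0.000j on G[1,3]
C1: Y=0.000+0.0004277j on G[5,4]
R4: Y=0.06173+0.000j on G[2,5]
R5: Y=0.0001119+0.000j on G[3,4]
R6: Y=0.009615+0.000j on G[2,4]
R7: Y=0.0002710+0.000j on G[4,3]
R8: Y=0.05405+0.000j on G[4,5]
I1: z[4]−=0.0123, z[5]+=0.0123
R9: Y=0.0002551+0.000j on G[2,1]
C2: Y=0.000+0.007150j on G[4,1]
C3: Y=0.000+0.01560j on G[2,5]
I2: z[0]−=0.0165, z[4]+=0.0165
R10: Y=0.02398+0.000j on G[0,3]
V1: row V5−V1=1.25, i_V1 at 5,1
V2: row V4−V1=19.9, i_V2 at 4,1
solve → V1=-1.191+0.3341j, V2=2.446-0.1859j, V3=-0.4571+0.2019j, V4=18.71+0.3341j, V5=0.05890+0.3341j
aux → i_V1=15.49+0.01707j, i_V2=-15.51-0.1553j

4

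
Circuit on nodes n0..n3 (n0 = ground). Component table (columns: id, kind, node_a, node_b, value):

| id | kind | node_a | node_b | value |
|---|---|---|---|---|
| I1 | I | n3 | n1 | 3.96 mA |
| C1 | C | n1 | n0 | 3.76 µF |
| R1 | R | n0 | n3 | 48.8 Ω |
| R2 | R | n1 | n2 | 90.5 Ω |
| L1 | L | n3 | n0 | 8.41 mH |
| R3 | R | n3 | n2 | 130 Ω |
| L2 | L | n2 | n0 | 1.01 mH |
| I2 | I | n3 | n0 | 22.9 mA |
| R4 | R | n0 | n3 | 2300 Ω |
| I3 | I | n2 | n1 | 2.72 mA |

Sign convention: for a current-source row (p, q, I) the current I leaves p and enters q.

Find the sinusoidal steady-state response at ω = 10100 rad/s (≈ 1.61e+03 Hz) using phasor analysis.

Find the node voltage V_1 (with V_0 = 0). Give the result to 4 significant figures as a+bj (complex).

0.02472-0.1773j V

Apply KCL at each of the 3 non-ground nodes and solve the resulting linear system.
Node n1: branches {I1, C1, R2, I3} → V_1 = 0.02472-0.1773j
Node n2: branches {R2, R3, L2, I3} → V_2 = 0.02968-0.09240j
Node n3: branches {I1, R1, L1, R3, I2, R4} → V_3 = -0.7871-0.3486j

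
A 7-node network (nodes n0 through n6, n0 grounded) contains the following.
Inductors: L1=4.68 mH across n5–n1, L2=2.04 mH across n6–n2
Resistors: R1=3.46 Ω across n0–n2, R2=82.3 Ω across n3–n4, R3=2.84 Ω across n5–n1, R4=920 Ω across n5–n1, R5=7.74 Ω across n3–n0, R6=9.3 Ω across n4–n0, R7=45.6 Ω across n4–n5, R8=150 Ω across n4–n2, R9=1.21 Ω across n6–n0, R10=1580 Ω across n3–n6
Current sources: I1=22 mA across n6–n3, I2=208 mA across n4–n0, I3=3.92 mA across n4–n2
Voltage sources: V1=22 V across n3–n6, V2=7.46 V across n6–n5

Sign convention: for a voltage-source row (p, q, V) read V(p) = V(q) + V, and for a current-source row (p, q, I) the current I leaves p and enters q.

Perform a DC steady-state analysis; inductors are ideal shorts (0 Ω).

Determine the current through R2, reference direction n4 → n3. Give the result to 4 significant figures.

-0.2556 A

Apply KCL at each of the 6 non-ground nodes and solve the resulting linear system.
Node n1: branches {L1, R3, R4} → V_1 = -9.792
Node n2: branches {R1, R8, L2, I3} → V_2 = -2.332
Node n3: branches {I1, R2, R5, R10, V1} → V_3 = 19.67
Node n4: branches {R2, I2, R6, R7, R8, I3} → V_4 = -1.371
Node n5: branches {L1, R3, R4, R7, V2} → V_5 = -9.792
Node n6: branches {I1, L2, R9, R10, V1, V2} → V_6 = -2.332
Source currents: i(L1)=0.000, i(L2)=-0.6844, i(V1)=-2.789, i(V2)=-0.1847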